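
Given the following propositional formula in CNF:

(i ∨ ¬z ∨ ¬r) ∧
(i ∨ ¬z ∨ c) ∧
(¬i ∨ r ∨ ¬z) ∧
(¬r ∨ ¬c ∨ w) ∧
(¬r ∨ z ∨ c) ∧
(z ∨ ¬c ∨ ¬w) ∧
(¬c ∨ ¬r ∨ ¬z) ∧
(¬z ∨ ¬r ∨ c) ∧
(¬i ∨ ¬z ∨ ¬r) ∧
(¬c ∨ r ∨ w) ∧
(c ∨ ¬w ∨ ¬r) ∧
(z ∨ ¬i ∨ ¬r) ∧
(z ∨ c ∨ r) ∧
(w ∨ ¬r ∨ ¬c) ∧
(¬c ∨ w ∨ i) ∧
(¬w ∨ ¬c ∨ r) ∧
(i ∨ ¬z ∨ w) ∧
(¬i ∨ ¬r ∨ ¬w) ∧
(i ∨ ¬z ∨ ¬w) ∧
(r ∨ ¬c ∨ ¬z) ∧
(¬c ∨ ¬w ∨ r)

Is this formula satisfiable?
No

No, the formula is not satisfiable.

No assignment of truth values to the variables can make all 21 clauses true simultaneously.

The formula is UNSAT (unsatisfiable).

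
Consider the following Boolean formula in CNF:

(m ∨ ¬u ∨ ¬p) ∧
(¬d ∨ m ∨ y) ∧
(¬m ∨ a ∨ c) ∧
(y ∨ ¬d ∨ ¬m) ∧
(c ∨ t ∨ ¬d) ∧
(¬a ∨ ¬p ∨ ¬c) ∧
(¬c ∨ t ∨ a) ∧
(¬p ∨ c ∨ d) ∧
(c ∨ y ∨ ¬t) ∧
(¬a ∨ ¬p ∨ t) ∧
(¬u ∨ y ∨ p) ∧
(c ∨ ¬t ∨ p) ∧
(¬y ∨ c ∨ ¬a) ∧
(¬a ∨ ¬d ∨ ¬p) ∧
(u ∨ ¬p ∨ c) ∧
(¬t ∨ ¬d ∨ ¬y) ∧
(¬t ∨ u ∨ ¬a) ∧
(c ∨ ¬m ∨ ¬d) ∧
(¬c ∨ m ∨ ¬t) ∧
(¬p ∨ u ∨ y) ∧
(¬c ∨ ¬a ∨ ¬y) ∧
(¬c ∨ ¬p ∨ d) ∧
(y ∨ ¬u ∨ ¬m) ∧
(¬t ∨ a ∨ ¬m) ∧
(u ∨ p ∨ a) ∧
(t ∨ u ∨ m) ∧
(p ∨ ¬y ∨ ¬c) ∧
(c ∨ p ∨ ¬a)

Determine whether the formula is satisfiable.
Yes

Yes, the formula is satisfiable.

One satisfying assignment is: a=False, u=True, d=False, y=True, p=False, m=False, c=False, t=False

Verification: With this assignment, all 28 clauses evaluate to true.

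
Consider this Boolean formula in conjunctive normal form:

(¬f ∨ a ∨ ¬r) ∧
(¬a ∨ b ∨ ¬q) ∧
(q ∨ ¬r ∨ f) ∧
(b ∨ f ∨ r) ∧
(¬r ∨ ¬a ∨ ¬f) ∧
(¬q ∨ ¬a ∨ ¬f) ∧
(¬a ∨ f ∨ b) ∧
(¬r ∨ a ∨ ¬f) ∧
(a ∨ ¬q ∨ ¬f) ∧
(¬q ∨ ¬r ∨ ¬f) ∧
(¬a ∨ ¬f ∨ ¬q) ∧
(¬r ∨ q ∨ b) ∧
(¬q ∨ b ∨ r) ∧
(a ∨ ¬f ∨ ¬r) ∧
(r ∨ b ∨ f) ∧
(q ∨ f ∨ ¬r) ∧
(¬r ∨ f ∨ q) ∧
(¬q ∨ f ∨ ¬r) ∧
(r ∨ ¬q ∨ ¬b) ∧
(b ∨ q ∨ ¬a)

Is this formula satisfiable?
Yes

Yes, the formula is satisfiable.

One satisfying assignment is: b=False, f=True, q=False, r=False, a=False

Verification: With this assignment, all 20 clauses evaluate to true.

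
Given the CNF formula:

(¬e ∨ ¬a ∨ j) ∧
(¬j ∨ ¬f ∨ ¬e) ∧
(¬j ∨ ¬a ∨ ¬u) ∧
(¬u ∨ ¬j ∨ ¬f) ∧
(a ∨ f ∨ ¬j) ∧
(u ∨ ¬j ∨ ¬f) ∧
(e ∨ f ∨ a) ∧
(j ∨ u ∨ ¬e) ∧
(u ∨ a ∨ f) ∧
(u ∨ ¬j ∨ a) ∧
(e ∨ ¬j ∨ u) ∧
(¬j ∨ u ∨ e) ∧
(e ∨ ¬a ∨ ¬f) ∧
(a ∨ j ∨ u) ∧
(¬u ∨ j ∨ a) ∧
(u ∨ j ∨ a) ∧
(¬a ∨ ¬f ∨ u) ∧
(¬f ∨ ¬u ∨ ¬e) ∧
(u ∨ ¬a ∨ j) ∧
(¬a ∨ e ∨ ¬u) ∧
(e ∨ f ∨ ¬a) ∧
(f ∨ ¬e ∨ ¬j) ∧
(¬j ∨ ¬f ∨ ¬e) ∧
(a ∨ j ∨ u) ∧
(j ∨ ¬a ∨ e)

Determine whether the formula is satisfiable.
No

No, the formula is not satisfiable.

No assignment of truth values to the variables can make all 25 clauses true simultaneously.

The formula is UNSAT (unsatisfiable).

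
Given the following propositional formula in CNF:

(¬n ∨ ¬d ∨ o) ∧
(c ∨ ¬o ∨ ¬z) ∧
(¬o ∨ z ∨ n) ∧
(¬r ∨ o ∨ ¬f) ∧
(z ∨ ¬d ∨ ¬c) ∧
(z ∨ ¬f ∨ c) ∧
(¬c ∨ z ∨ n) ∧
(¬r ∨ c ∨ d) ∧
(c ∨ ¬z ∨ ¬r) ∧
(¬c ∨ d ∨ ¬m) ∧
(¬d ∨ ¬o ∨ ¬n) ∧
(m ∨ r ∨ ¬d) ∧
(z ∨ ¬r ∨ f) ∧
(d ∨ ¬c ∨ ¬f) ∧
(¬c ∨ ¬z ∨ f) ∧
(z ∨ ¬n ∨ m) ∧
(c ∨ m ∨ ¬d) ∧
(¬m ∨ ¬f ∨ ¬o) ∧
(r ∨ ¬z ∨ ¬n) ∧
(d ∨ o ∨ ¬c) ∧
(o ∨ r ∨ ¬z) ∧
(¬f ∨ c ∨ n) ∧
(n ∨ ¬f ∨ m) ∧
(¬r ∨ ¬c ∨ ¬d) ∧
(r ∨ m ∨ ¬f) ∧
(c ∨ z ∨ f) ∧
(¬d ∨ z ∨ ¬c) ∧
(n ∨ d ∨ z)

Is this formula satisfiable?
No

No, the formula is not satisfiable.

No assignment of truth values to the variables can make all 28 clauses true simultaneously.

The formula is UNSAT (unsatisfiable).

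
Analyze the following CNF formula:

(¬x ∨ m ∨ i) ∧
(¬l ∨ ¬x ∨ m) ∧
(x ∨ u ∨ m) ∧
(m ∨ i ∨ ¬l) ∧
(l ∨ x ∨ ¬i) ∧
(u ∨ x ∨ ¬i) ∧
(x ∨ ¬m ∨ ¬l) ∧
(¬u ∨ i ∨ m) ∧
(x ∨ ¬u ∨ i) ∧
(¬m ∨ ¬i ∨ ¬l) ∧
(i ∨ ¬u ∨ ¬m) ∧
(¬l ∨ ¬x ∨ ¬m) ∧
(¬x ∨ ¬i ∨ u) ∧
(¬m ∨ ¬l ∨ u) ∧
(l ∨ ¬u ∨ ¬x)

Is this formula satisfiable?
Yes

Yes, the formula is satisfiable.

One satisfying assignment is: u=False, l=False, x=False, m=True, i=False

Verification: With this assignment, all 15 clauses evaluate to true.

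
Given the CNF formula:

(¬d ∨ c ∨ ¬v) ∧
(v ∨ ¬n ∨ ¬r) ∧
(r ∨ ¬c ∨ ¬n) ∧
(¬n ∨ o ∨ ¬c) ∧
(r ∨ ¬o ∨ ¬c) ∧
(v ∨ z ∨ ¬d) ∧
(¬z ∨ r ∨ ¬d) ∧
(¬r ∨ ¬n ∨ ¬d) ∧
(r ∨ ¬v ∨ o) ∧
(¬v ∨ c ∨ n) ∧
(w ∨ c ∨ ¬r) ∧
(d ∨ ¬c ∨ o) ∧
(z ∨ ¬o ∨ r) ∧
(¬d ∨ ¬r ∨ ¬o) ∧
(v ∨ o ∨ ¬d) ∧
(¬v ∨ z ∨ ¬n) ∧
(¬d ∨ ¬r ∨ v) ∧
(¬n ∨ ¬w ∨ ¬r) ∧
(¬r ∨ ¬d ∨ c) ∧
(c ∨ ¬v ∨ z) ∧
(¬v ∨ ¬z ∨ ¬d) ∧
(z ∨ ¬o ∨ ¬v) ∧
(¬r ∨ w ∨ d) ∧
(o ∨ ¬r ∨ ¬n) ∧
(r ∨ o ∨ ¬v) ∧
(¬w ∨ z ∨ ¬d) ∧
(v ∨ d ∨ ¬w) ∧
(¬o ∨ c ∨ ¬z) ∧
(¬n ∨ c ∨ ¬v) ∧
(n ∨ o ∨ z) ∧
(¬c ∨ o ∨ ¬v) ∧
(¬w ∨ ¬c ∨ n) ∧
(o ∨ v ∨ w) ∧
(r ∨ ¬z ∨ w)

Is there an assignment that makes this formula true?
No

No, the formula is not satisfiable.

No assignment of truth values to the variables can make all 34 clauses true simultaneously.

The formula is UNSAT (unsatisfiable).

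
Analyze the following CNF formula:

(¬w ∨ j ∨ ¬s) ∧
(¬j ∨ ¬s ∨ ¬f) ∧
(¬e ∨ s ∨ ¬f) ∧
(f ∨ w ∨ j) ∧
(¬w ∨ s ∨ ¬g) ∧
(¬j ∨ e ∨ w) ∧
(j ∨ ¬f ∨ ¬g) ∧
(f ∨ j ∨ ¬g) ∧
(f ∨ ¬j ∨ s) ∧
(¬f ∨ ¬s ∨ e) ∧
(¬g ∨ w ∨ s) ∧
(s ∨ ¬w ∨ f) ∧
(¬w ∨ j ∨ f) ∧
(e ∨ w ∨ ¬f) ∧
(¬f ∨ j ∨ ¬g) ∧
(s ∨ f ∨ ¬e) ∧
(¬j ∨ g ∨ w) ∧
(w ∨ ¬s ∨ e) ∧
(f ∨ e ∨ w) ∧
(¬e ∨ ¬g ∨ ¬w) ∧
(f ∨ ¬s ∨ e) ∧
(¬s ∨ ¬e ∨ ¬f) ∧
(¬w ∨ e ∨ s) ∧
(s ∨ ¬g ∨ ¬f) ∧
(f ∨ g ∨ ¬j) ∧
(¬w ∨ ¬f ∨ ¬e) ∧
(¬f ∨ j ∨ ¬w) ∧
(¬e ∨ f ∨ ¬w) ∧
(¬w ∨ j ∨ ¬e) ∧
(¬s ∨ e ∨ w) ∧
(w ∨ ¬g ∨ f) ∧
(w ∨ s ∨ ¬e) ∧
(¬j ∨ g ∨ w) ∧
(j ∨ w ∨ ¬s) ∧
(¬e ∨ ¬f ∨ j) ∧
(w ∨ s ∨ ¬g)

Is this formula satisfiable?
No

No, the formula is not satisfiable.

No assignment of truth values to the variables can make all 36 clauses true simultaneously.

The formula is UNSAT (unsatisfiable).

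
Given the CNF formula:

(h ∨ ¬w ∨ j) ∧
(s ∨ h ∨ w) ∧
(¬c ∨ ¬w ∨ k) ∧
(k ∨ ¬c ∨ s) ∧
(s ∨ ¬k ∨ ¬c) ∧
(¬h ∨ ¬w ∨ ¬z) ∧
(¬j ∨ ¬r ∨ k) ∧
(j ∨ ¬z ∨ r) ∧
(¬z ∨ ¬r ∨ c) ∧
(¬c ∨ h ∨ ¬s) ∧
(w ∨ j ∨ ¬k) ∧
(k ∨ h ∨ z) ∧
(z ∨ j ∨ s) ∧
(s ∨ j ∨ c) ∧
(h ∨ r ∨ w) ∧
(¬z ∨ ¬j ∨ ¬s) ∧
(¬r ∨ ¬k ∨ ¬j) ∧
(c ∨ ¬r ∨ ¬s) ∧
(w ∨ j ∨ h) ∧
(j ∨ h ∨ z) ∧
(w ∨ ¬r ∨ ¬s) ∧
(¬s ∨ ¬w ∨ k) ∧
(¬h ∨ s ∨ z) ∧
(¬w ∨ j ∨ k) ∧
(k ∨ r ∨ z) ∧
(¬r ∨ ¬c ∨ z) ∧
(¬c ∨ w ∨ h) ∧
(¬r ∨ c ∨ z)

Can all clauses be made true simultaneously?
Yes

Yes, the formula is satisfiable.

One satisfying assignment is: w=True, z=False, k=True, s=False, c=False, r=False, h=False, j=True

Verification: With this assignment, all 28 clauses evaluate to true.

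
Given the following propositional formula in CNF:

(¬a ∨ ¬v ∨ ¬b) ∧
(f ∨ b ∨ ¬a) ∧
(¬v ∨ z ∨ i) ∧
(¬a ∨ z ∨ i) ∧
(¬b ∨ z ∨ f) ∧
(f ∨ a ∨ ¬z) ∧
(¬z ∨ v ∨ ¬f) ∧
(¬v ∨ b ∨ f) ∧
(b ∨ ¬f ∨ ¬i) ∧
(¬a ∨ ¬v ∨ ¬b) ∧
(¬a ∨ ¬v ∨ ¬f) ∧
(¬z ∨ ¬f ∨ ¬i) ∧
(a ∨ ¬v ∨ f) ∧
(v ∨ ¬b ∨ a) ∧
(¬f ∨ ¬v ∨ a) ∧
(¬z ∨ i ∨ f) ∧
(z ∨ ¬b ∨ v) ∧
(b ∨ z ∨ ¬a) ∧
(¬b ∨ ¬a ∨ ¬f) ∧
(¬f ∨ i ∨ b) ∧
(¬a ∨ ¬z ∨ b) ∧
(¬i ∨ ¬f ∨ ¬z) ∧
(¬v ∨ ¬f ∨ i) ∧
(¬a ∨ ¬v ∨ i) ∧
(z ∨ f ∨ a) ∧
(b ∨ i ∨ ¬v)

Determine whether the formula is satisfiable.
Yes

Yes, the formula is satisfiable.

One satisfying assignment is: a=True, v=False, z=True, i=True, f=False, b=True

Verification: With this assignment, all 26 clauses evaluate to true.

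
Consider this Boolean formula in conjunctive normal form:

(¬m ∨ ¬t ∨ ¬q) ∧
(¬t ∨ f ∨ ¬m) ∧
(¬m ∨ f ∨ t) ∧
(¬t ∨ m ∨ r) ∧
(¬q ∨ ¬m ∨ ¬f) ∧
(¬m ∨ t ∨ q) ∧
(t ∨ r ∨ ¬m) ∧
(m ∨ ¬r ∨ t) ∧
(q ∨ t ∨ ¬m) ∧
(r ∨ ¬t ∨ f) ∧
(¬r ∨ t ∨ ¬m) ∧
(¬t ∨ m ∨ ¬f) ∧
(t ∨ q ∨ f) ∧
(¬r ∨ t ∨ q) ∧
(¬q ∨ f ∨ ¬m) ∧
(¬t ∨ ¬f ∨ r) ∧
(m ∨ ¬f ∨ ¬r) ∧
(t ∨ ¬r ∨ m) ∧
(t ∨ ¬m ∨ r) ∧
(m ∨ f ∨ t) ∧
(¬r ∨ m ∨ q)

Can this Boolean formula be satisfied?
Yes

Yes, the formula is satisfiable.

One satisfying assignment is: m=False, f=True, q=False, r=False, t=False

Verification: With this assignment, all 21 clauses evaluate to true.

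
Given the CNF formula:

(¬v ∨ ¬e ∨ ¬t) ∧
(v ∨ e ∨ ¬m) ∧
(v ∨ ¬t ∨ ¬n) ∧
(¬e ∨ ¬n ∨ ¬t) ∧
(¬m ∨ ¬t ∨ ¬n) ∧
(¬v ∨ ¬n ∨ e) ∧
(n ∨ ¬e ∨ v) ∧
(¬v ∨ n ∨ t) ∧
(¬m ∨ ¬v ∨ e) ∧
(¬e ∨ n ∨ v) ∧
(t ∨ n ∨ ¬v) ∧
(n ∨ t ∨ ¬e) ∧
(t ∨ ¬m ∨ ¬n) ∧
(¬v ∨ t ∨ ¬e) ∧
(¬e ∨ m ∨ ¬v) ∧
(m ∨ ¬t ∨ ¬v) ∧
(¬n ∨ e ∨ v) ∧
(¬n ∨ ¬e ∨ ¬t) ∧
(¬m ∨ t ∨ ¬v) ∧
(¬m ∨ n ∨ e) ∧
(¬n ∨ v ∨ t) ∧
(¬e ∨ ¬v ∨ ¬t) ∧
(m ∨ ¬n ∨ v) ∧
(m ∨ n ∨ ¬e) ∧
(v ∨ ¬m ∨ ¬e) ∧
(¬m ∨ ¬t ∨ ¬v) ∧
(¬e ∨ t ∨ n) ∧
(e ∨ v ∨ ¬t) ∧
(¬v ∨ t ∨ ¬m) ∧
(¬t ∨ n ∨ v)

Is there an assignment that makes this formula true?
Yes

Yes, the formula is satisfiable.

One satisfying assignment is: n=False, v=False, t=False, m=False, e=False

Verification: With this assignment, all 30 clauses evaluate to true.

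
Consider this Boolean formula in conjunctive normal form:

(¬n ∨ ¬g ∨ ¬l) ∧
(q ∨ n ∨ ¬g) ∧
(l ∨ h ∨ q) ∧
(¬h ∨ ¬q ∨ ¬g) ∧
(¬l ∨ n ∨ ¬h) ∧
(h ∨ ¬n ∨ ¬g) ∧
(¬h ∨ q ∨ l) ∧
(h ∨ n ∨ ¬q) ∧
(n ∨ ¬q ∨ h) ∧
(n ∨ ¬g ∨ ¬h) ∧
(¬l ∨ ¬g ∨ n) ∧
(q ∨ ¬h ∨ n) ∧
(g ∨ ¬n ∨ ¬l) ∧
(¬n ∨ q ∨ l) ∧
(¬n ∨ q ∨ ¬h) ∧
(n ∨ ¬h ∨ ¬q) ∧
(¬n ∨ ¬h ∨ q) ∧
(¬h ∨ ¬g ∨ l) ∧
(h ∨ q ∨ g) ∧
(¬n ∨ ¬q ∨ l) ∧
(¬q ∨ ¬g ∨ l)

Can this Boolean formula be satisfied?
No

No, the formula is not satisfiable.

No assignment of truth values to the variables can make all 21 clauses true simultaneously.

The formula is UNSAT (unsatisfiable).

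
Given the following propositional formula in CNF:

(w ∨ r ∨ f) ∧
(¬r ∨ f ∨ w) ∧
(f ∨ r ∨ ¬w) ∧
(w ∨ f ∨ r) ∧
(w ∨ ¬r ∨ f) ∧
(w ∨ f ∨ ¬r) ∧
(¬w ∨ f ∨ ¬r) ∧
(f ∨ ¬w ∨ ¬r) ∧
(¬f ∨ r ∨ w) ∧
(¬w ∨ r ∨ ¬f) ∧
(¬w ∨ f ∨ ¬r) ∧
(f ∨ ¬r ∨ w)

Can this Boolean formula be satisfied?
Yes

Yes, the formula is satisfiable.

One satisfying assignment is: f=True, w=False, r=True

Verification: With this assignment, all 12 clauses evaluate to true.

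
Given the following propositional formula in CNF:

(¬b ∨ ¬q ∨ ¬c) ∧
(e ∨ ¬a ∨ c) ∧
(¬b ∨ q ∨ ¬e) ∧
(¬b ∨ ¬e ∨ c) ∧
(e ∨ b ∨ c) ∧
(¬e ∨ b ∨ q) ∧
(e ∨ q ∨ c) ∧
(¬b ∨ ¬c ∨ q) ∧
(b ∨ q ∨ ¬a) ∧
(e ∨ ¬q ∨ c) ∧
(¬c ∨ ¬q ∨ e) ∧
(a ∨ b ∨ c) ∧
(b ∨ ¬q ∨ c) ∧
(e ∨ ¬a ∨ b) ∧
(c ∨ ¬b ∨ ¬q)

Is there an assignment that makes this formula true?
Yes

Yes, the formula is satisfiable.

One satisfying assignment is: c=True, e=True, b=False, q=True, a=True

Verification: With this assignment, all 15 clauses evaluate to true.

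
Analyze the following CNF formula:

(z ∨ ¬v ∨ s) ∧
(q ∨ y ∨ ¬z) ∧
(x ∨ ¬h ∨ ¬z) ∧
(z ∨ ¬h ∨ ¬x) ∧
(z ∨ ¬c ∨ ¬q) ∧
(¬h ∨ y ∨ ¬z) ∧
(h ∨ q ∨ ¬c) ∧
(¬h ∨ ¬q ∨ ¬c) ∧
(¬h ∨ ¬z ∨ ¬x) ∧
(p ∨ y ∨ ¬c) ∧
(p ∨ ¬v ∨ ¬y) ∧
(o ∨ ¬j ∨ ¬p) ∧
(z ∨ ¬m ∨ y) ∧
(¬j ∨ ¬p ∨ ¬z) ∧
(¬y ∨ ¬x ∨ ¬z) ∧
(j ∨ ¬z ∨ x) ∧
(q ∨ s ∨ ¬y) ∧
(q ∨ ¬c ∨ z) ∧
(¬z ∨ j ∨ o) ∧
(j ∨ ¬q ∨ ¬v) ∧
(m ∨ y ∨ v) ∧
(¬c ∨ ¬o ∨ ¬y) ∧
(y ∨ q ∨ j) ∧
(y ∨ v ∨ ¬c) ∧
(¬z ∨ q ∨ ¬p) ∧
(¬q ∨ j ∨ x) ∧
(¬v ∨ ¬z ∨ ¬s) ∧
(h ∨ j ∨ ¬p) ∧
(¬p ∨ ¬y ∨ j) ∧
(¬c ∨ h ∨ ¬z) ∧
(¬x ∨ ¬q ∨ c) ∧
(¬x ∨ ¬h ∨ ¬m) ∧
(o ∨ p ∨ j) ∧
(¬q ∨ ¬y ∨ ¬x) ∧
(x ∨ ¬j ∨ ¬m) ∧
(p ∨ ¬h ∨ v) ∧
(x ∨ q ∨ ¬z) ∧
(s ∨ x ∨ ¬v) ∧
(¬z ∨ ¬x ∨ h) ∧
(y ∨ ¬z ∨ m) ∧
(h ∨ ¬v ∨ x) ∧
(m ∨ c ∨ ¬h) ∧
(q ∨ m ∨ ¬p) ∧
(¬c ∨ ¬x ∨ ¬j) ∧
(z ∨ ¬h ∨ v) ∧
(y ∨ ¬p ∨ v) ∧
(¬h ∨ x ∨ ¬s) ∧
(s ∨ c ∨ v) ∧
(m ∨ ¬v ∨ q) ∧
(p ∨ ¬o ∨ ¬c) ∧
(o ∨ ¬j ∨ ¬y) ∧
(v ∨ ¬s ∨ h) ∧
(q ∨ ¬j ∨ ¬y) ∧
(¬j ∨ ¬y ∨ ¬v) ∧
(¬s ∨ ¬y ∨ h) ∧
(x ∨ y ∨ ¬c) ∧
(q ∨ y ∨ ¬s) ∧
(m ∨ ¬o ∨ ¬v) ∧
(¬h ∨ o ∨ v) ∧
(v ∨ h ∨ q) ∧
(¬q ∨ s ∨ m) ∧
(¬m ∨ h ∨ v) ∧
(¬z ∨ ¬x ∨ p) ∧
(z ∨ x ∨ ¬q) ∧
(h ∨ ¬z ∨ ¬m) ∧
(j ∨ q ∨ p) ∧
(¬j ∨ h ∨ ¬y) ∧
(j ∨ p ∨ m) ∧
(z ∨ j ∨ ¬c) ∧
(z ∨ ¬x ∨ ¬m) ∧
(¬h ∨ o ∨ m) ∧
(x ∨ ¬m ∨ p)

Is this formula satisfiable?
No

No, the formula is not satisfiable.

No assignment of truth values to the variables can make all 72 clauses true simultaneously.

The formula is UNSAT (unsatisfiable).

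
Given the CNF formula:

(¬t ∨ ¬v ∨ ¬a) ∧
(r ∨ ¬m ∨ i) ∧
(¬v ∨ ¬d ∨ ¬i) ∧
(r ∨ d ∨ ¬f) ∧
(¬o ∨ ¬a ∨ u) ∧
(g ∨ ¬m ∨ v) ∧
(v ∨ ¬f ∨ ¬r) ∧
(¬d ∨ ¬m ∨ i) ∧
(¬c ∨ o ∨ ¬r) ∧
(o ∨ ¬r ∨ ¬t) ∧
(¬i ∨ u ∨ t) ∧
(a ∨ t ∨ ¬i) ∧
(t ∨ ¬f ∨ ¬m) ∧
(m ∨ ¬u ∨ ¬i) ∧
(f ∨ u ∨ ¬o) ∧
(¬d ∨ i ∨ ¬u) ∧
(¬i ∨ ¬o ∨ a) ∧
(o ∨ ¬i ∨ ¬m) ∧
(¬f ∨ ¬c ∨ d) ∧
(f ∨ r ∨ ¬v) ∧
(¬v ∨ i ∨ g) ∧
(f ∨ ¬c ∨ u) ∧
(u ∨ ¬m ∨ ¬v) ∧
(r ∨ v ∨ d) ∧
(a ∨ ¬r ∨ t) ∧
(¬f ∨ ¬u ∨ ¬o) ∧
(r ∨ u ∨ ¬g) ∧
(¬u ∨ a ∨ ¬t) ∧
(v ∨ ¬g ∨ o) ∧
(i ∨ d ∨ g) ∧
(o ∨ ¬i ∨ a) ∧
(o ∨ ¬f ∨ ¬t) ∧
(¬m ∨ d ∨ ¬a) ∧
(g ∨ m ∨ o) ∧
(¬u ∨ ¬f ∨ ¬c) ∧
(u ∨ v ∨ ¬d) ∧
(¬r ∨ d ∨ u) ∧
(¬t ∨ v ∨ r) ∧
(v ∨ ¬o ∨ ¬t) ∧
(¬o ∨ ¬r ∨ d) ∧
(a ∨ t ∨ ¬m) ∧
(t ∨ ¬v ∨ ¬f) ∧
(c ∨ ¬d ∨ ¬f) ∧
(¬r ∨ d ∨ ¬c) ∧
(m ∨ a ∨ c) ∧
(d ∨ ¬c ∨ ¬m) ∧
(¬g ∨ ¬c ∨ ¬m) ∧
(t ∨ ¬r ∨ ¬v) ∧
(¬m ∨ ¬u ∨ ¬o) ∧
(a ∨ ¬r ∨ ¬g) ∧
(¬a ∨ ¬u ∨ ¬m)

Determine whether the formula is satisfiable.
No

No, the formula is not satisfiable.

No assignment of truth values to the variables can make all 51 clauses true simultaneously.

The formula is UNSAT (unsatisfiable).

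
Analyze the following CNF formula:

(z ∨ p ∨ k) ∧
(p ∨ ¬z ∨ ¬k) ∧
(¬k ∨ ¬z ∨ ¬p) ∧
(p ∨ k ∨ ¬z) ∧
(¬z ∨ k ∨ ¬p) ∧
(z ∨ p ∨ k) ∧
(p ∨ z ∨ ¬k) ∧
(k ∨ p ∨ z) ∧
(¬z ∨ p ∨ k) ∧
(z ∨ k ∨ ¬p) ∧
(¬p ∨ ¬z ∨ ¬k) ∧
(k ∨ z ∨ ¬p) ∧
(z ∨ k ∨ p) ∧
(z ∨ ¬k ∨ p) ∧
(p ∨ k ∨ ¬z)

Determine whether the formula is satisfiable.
Yes

Yes, the formula is satisfiable.

One satisfying assignment is: z=False, p=True, k=True

Verification: With this assignment, all 15 clauses evaluate to true.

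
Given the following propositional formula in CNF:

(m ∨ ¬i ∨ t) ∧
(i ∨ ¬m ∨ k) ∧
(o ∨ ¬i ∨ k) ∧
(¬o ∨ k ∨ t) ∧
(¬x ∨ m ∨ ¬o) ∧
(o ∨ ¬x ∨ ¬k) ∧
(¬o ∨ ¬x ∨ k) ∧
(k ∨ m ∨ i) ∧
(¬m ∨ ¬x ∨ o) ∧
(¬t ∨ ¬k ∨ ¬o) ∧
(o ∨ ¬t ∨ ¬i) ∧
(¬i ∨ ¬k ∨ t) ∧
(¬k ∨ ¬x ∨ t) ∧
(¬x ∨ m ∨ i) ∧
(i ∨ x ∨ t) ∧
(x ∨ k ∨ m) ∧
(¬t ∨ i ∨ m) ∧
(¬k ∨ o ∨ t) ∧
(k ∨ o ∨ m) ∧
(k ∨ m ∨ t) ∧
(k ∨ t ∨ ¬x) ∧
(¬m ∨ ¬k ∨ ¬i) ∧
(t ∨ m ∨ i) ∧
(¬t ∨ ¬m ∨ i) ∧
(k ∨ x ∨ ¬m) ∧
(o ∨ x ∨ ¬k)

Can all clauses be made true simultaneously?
No

No, the formula is not satisfiable.

No assignment of truth values to the variables can make all 26 clauses true simultaneously.

The formula is UNSAT (unsatisfiable).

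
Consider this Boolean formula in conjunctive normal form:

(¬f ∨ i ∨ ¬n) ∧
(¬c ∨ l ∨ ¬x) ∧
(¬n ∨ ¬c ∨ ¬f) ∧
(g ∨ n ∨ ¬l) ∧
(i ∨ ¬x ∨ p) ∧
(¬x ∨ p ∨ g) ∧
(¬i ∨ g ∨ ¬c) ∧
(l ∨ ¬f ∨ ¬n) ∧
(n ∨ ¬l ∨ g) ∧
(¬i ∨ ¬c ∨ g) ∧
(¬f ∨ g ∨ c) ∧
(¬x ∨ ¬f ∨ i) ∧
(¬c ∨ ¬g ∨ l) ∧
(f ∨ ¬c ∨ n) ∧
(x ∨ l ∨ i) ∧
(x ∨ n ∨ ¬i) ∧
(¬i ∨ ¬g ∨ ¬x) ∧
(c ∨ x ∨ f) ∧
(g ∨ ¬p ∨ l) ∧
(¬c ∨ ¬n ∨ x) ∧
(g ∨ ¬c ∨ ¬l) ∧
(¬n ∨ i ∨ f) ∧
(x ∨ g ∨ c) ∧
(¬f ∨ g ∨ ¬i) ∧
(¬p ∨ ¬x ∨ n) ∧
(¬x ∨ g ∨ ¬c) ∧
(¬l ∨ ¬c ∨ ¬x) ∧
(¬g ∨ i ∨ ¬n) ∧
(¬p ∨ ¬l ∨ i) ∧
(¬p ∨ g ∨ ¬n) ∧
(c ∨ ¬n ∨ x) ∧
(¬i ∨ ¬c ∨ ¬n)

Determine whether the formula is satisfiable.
Yes

Yes, the formula is satisfiable.

One satisfying assignment is: x=False, f=True, g=True, l=True, n=False, c=False, i=False, p=False

Verification: With this assignment, all 32 clauses evaluate to true.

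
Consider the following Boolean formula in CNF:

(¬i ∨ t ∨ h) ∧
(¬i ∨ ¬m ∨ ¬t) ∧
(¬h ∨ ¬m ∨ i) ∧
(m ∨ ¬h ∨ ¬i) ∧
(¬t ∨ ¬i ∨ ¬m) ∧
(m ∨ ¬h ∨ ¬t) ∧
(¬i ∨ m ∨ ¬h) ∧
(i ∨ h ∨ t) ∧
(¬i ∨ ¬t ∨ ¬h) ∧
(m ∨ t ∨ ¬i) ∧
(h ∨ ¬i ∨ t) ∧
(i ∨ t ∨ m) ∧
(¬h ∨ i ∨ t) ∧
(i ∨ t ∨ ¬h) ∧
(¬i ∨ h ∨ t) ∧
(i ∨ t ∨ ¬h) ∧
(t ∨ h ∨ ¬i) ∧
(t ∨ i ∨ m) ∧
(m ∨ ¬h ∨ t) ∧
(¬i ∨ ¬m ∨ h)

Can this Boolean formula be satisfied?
Yes

Yes, the formula is satisfiable.

One satisfying assignment is: m=False, h=False, i=False, t=True

Verification: With this assignment, all 20 clauses evaluate to true.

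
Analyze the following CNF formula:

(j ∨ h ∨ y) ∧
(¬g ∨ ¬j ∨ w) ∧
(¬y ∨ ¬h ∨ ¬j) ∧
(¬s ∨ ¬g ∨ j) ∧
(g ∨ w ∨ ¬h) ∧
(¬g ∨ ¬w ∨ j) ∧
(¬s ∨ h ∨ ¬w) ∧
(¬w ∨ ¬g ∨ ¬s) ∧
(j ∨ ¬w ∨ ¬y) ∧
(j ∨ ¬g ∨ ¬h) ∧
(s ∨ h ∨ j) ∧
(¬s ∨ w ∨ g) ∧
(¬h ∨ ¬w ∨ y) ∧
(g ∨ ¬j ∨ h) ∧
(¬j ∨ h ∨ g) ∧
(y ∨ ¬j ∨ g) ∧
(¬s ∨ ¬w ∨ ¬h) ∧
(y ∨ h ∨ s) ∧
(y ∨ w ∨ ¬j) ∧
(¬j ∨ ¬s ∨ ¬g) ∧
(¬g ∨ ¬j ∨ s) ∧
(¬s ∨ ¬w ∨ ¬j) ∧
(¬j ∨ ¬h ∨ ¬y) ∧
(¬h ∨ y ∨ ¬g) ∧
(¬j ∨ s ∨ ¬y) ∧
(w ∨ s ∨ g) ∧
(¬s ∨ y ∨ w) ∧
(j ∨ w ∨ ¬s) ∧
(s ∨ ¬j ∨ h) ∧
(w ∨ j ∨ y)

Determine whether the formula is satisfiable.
No

No, the formula is not satisfiable.

No assignment of truth values to the variables can make all 30 clauses true simultaneously.

The formula is UNSAT (unsatisfiable).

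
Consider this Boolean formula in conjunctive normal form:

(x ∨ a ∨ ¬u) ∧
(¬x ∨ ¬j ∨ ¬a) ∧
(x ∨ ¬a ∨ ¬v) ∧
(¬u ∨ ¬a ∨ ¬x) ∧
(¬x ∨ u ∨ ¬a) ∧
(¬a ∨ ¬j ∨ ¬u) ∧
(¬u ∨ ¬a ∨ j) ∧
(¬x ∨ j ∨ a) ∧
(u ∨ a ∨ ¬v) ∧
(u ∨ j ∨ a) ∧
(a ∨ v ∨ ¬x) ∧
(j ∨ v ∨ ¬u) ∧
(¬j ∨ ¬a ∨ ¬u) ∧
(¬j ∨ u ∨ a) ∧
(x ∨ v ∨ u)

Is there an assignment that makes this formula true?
Yes

Yes, the formula is satisfiable.

One satisfying assignment is: a=False, u=True, j=True, x=True, v=True

Verification: With this assignment, all 15 clauses evaluate to true.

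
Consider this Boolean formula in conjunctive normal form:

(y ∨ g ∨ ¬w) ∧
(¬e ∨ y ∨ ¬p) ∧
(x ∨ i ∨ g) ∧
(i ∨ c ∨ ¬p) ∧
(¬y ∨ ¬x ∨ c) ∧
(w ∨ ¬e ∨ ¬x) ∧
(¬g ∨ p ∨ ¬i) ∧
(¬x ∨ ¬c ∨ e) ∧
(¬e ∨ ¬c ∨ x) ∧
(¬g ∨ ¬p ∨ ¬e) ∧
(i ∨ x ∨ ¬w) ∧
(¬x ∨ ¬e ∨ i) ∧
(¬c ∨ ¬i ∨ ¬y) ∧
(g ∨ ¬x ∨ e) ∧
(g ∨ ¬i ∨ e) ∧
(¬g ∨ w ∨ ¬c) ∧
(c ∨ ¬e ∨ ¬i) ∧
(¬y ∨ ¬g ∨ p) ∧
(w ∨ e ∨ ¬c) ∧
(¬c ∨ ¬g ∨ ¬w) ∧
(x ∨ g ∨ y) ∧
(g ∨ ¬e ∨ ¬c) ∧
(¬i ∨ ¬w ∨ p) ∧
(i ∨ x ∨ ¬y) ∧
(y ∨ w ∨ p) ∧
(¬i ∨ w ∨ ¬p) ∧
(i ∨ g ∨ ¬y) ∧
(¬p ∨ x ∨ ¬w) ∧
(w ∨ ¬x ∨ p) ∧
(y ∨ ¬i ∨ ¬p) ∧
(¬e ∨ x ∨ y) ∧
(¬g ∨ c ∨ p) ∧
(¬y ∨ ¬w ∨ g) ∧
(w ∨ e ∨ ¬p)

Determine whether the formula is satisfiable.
No

No, the formula is not satisfiable.

No assignment of truth values to the variables can make all 34 clauses true simultaneously.

The formula is UNSAT (unsatisfiable).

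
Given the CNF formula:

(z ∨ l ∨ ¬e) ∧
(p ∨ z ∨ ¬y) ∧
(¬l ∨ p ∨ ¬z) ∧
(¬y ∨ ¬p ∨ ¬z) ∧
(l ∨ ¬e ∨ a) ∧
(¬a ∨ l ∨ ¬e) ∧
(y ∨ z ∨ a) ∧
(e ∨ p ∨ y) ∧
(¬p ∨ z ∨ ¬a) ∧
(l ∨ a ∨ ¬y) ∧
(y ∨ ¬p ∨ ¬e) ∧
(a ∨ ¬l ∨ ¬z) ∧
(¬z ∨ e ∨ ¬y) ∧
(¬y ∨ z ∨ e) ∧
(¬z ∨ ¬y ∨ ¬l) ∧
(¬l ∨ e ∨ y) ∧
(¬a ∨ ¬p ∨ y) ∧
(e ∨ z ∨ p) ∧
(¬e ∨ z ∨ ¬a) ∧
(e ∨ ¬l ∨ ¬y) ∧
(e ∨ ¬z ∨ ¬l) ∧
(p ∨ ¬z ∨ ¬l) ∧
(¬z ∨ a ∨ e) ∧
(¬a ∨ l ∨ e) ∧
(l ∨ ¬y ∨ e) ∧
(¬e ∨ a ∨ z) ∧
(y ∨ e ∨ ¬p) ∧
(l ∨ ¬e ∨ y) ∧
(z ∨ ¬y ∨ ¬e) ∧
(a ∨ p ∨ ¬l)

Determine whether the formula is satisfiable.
No

No, the formula is not satisfiable.

No assignment of truth values to the variables can make all 30 clauses true simultaneously.

The formula is UNSAT (unsatisfiable).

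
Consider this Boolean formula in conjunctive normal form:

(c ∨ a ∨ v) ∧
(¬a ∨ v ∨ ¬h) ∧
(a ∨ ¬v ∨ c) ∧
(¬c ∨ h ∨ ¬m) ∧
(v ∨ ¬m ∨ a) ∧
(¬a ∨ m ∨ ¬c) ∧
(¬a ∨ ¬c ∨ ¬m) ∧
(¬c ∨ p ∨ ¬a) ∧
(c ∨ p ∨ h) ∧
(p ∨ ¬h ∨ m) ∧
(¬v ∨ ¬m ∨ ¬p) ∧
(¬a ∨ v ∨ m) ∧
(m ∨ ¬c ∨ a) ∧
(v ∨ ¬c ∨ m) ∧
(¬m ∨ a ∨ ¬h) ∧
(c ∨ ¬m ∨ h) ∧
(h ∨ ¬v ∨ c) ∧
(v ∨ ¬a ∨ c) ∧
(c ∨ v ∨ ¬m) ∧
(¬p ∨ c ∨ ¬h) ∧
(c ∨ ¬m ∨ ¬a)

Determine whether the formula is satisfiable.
No

No, the formula is not satisfiable.

No assignment of truth values to the variables can make all 21 clauses true simultaneously.

The formula is UNSAT (unsatisfiable).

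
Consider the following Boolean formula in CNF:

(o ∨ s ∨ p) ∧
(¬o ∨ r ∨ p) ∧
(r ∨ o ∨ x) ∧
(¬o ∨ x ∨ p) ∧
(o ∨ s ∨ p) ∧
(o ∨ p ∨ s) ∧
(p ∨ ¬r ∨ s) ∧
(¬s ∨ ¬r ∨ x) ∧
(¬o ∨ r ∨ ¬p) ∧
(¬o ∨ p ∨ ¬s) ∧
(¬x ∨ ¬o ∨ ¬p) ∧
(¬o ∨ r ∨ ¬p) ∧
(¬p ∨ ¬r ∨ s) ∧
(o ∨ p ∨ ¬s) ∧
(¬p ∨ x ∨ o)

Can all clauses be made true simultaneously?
Yes

Yes, the formula is satisfiable.

One satisfying assignment is: x=True, p=True, o=False, r=False, s=False

Verification: With this assignment, all 15 clauses evaluate to true.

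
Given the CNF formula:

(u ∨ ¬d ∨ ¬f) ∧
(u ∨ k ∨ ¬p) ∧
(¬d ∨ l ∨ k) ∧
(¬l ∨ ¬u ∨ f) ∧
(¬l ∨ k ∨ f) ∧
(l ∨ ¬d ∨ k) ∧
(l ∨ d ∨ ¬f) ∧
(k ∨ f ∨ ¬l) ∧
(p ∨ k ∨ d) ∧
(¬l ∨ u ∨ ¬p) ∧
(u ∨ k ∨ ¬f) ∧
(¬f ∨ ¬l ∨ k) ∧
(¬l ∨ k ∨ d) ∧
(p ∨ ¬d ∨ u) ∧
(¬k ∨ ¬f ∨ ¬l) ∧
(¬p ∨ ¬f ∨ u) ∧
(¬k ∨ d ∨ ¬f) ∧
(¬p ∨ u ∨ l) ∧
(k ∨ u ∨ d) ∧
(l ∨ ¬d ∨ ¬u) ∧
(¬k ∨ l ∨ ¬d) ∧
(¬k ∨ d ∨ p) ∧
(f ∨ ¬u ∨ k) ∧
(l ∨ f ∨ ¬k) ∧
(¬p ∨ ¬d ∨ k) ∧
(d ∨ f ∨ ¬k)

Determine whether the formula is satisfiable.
No

No, the formula is not satisfiable.

No assignment of truth values to the variables can make all 26 clauses true simultaneously.

The formula is UNSAT (unsatisfiable).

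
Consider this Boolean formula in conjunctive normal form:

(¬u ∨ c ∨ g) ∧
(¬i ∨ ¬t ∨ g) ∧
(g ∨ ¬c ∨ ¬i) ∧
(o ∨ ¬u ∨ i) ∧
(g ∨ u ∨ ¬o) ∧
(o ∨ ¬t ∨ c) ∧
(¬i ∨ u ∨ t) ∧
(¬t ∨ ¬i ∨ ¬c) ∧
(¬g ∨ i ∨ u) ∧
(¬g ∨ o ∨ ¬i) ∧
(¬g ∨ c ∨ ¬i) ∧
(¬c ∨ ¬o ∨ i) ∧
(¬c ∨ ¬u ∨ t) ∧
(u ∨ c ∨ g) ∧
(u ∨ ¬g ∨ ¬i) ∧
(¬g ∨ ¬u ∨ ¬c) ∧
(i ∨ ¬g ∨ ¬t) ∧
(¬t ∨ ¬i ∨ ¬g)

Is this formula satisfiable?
Yes

Yes, the formula is satisfiable.

One satisfying assignment is: u=False, i=False, c=True, o=False, g=False, t=False

Verification: With this assignment, all 18 clauses evaluate to true.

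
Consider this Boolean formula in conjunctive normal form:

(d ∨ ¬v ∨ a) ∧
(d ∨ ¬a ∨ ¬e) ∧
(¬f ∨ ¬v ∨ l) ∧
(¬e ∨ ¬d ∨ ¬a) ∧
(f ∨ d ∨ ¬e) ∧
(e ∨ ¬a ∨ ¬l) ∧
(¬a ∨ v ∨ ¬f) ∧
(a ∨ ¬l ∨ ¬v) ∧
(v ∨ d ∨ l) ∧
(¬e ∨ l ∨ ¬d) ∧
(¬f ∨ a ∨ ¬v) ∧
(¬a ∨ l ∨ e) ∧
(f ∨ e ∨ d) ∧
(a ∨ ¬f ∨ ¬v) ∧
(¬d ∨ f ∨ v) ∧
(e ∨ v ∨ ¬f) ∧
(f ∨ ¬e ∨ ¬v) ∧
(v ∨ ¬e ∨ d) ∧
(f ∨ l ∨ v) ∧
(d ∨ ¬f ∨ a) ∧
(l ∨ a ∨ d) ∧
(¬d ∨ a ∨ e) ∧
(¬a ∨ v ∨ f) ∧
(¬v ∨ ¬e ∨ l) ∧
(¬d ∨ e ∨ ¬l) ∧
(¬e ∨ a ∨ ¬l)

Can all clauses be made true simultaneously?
No

No, the formula is not satisfiable.

No assignment of truth values to the variables can make all 26 clauses true simultaneously.

The formula is UNSAT (unsatisfiable).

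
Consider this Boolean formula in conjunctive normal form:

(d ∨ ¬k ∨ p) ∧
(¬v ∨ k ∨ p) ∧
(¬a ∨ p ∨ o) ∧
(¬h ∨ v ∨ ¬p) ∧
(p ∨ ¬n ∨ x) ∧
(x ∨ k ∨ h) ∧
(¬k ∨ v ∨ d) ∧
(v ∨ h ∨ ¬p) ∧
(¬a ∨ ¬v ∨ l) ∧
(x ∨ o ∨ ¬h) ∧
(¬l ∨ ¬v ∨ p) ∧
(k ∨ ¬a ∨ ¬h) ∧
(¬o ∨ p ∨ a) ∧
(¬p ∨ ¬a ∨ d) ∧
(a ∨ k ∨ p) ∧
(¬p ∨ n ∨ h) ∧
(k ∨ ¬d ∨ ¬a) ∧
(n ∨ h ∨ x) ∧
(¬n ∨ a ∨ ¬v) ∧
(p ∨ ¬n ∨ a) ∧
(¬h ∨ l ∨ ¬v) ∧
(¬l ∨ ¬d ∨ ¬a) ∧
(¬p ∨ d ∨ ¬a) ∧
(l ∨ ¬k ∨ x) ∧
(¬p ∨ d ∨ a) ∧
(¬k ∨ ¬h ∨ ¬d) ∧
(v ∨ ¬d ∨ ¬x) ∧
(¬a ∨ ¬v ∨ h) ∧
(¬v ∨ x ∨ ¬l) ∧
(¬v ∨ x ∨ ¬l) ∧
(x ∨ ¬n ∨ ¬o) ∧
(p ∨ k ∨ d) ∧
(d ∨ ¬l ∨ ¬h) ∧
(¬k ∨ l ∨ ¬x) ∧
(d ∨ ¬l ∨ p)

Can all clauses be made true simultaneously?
Yes

Yes, the formula is satisfiable.

One satisfying assignment is: d=True, v=True, k=False, h=True, p=True, n=False, a=False, l=True, x=True, o=False

Verification: With this assignment, all 35 clauses evaluate to true.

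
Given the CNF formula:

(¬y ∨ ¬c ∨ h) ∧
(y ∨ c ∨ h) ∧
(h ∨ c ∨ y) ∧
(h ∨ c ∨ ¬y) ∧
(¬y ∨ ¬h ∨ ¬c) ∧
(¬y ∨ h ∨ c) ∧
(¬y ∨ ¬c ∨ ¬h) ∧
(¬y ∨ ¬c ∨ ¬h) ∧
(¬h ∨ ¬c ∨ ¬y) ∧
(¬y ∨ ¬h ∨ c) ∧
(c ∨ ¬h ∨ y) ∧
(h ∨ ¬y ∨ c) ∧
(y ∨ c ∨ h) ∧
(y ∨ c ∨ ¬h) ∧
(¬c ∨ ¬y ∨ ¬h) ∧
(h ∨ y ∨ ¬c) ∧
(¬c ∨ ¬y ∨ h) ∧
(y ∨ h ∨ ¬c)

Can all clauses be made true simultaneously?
Yes

Yes, the formula is satisfiable.

One satisfying assignment is: h=True, y=False, c=True

Verification: With this assignment, all 18 clauses evaluate to true.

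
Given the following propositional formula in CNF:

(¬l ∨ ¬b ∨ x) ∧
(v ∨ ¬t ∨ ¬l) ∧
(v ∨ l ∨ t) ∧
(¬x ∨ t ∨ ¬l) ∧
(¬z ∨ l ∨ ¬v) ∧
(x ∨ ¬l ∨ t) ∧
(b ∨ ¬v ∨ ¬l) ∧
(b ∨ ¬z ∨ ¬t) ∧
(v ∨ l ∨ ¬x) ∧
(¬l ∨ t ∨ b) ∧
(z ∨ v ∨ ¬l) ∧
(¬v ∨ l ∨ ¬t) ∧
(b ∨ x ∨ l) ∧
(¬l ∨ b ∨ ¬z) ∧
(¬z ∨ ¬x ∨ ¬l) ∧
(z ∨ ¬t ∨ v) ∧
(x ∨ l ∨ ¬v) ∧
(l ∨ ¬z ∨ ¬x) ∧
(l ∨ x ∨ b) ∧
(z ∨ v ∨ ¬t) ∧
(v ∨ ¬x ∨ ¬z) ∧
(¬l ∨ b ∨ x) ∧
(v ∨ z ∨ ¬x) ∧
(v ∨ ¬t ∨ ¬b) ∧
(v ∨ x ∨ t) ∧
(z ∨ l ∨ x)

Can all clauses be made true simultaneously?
Yes

Yes, the formula is satisfiable.

One satisfying assignment is: t=True, v=True, x=True, b=True, l=True, z=False

Verification: With this assignment, all 26 clauses evaluate to true.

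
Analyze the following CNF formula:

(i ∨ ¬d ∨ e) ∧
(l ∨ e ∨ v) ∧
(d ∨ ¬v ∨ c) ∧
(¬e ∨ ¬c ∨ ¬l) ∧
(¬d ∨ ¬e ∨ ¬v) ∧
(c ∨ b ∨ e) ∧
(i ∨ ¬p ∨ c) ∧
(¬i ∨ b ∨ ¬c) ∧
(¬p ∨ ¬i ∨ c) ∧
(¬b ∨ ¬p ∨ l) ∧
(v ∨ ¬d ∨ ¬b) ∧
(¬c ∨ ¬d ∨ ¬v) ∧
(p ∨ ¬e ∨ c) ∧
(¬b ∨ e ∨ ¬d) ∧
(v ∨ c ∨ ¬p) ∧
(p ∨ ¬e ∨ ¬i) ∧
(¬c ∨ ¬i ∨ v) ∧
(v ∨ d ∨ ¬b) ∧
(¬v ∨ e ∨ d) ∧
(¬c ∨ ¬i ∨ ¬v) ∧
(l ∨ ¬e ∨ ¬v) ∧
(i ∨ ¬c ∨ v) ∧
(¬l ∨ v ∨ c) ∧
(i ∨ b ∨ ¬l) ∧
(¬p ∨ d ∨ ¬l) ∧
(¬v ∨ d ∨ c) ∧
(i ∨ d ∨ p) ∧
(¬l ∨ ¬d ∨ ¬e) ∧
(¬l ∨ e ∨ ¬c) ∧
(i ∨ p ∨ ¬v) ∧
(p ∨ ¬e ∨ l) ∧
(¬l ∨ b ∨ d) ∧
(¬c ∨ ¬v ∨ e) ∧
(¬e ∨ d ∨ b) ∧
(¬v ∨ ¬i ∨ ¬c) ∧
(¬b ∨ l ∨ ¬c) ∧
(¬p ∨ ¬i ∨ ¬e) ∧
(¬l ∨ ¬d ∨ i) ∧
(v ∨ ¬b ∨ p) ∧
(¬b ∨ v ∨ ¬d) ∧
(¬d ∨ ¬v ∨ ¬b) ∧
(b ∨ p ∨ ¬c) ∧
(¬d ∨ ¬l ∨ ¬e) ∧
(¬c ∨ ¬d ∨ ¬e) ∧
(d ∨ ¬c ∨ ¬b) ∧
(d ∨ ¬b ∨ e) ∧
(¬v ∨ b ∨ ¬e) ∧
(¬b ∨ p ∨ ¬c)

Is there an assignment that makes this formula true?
No

No, the formula is not satisfiable.

No assignment of truth values to the variables can make all 48 clauses true simultaneously.

The formula is UNSAT (unsatisfiable).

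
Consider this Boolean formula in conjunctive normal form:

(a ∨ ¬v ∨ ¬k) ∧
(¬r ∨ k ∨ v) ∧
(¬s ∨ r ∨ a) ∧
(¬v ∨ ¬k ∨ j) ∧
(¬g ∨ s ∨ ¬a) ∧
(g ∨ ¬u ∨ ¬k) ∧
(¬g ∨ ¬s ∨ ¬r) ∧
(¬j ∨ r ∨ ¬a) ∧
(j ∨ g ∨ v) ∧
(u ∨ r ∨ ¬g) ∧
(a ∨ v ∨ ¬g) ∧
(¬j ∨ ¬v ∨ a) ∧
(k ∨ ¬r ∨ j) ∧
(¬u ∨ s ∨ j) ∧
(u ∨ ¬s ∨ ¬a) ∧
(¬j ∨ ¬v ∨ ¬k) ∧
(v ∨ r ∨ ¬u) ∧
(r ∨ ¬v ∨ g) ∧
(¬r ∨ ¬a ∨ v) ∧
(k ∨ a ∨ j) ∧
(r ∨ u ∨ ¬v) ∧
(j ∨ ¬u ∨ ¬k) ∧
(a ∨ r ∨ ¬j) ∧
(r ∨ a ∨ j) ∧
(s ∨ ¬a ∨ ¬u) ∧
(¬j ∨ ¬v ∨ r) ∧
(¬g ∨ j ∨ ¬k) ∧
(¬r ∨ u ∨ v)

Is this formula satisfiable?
Yes

Yes, the formula is satisfiable.

One satisfying assignment is: k=False, r=False, s=True, v=True, a=True, u=True, j=False, g=True

Verification: With this assignment, all 28 clauses evaluate to true.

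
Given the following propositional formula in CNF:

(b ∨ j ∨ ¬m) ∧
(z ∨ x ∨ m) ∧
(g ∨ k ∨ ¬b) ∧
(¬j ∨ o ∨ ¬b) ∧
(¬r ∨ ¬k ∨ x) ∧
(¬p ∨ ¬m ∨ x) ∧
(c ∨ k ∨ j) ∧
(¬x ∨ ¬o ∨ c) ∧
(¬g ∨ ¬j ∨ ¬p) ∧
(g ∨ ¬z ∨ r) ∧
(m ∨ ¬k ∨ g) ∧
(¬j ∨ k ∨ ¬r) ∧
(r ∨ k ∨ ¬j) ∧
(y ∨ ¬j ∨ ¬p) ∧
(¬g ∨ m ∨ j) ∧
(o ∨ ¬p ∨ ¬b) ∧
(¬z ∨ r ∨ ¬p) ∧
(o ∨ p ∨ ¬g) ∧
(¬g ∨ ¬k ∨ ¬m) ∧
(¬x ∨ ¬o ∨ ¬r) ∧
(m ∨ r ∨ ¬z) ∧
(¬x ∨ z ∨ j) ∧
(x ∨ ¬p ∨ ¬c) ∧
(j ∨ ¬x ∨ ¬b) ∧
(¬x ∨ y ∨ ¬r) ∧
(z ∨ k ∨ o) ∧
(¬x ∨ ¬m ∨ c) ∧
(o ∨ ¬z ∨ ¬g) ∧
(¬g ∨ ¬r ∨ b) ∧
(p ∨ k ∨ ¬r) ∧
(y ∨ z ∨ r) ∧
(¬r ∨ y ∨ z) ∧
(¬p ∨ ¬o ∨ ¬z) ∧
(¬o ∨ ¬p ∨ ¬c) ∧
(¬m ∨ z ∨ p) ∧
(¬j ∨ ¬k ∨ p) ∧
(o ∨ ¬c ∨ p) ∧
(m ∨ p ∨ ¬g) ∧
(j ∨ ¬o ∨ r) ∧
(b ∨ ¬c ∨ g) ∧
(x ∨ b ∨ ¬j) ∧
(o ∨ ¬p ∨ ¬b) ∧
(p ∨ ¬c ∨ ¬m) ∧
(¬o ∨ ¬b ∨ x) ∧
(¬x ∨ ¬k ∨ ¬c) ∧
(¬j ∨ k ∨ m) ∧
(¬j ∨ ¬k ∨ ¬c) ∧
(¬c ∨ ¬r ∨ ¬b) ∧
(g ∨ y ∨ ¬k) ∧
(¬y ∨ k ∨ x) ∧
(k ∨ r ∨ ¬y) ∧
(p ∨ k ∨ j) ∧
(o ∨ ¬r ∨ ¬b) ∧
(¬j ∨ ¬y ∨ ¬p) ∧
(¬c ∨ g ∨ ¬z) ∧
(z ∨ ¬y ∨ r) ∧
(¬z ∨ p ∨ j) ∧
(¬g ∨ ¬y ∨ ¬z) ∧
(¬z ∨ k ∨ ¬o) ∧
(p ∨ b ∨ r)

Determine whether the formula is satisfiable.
No

No, the formula is not satisfiable.

No assignment of truth values to the variables can make all 60 clauses true simultaneously.

The formula is UNSAT (unsatisfiable).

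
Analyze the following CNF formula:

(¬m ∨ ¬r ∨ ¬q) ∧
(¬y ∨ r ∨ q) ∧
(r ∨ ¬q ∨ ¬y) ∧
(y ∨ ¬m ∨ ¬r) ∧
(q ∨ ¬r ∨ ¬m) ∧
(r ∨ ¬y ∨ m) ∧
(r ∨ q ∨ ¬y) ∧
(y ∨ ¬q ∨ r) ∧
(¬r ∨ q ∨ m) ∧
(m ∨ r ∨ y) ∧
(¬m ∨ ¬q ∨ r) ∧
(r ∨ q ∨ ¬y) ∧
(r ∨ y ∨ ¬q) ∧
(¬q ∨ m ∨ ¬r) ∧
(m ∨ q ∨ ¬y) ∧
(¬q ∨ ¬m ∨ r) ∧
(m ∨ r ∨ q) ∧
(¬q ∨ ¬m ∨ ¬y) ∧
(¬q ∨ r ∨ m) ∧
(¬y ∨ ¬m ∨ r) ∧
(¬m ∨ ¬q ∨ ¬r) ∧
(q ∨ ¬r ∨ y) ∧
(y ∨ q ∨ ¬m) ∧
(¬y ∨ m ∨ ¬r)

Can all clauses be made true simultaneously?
No

No, the formula is not satisfiable.

No assignment of truth values to the variables can make all 24 clauses true simultaneously.

The formula is UNSAT (unsatisfiable).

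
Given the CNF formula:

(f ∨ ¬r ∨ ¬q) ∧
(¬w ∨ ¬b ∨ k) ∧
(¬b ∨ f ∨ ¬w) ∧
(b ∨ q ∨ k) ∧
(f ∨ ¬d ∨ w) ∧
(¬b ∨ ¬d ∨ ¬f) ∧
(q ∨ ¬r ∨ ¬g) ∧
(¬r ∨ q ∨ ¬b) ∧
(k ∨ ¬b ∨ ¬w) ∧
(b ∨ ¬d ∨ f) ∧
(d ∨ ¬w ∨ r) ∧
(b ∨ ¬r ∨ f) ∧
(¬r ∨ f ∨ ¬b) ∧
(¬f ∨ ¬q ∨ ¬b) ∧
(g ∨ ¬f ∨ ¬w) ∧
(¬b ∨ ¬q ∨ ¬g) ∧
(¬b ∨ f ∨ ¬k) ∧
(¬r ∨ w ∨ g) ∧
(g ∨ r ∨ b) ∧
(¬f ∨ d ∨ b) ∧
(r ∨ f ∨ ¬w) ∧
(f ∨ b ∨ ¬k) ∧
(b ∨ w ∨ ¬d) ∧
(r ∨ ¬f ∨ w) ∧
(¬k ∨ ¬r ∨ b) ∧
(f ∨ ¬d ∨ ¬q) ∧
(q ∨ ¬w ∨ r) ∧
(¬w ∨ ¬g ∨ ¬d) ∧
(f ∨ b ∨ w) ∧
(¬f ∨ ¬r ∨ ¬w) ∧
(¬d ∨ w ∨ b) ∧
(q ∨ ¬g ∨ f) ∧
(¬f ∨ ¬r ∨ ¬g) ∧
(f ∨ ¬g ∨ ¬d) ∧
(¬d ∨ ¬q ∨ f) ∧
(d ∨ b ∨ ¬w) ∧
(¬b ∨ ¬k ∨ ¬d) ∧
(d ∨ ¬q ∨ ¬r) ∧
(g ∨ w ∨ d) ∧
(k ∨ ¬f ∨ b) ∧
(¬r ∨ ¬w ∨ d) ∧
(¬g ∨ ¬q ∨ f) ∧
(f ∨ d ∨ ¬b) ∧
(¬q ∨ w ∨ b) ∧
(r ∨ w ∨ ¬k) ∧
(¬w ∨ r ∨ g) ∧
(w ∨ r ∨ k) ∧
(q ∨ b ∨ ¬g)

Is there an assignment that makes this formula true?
No

No, the formula is not satisfiable.

No assignment of truth values to the variables can make all 48 clauses true simultaneously.

The formula is UNSAT (unsatisfiable).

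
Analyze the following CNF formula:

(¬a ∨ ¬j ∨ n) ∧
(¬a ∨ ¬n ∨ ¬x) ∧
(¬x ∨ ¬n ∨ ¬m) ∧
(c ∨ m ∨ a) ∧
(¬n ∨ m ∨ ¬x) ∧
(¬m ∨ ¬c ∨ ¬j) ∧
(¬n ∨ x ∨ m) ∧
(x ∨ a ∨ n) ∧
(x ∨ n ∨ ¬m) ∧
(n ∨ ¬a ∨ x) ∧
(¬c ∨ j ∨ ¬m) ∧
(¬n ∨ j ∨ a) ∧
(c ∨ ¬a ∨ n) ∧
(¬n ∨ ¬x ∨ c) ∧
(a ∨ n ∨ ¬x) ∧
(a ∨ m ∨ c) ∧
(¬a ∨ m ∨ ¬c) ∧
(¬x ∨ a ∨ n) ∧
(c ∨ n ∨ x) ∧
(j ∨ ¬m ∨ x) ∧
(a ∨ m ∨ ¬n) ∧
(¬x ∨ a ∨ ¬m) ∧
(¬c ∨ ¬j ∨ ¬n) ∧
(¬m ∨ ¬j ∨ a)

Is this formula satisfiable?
Yes

Yes, the formula is satisfiable.

One satisfying assignment is: m=True, c=False, x=False, n=True, j=True, a=True

Verification: With this assignment, all 24 clauses evaluate to true.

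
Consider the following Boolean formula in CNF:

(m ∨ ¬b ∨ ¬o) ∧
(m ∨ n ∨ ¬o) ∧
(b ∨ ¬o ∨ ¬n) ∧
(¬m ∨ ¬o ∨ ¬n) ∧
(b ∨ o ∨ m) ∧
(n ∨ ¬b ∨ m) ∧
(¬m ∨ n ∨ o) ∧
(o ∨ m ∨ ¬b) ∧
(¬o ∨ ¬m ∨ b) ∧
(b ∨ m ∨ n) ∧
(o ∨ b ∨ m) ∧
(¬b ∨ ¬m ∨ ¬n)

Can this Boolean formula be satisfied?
Yes

Yes, the formula is satisfiable.

One satisfying assignment is: m=True, n=False, o=True, b=True

Verification: With this assignment, all 12 clauses evaluate to true.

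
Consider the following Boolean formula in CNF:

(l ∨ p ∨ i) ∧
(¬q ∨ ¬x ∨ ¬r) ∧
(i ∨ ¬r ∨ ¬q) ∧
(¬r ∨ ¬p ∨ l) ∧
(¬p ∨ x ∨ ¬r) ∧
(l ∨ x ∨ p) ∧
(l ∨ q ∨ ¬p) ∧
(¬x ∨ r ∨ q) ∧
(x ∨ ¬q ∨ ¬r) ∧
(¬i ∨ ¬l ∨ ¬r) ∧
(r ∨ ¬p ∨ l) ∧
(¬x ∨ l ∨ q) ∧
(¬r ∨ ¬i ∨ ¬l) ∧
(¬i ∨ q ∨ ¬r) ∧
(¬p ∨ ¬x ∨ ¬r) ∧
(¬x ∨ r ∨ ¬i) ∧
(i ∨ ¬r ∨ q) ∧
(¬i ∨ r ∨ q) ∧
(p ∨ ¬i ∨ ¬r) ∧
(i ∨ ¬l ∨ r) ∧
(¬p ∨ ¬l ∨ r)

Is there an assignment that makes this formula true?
Yes

Yes, the formula is satisfiable.

One satisfying assignment is: i=True, p=False, r=False, l=True, q=True, x=False

Verification: With this assignment, all 21 clauses evaluate to true.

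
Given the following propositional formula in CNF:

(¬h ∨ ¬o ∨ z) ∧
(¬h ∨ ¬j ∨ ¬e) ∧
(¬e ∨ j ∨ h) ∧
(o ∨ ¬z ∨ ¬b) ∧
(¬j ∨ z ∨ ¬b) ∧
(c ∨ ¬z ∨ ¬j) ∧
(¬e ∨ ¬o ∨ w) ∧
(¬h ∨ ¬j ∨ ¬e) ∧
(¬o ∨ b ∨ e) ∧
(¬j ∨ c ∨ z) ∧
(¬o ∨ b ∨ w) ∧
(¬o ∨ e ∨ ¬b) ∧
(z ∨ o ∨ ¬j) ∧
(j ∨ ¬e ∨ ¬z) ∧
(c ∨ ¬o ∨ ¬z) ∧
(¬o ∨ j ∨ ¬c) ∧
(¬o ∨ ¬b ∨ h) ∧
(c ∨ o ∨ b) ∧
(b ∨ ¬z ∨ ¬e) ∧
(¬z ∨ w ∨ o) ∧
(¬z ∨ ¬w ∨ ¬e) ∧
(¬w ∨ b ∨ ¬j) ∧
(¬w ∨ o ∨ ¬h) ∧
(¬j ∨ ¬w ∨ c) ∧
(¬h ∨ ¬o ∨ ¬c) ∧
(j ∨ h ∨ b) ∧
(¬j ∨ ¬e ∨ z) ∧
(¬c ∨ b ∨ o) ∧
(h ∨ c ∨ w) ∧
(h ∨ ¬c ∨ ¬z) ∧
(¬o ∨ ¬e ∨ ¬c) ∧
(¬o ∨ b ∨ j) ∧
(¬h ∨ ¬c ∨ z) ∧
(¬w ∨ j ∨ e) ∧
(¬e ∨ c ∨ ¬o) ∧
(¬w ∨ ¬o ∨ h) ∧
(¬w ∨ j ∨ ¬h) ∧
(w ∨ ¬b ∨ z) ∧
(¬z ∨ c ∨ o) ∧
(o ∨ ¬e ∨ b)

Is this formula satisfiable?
No

No, the formula is not satisfiable.

No assignment of truth values to the variables can make all 40 clauses true simultaneously.

The formula is UNSAT (unsatisfiable).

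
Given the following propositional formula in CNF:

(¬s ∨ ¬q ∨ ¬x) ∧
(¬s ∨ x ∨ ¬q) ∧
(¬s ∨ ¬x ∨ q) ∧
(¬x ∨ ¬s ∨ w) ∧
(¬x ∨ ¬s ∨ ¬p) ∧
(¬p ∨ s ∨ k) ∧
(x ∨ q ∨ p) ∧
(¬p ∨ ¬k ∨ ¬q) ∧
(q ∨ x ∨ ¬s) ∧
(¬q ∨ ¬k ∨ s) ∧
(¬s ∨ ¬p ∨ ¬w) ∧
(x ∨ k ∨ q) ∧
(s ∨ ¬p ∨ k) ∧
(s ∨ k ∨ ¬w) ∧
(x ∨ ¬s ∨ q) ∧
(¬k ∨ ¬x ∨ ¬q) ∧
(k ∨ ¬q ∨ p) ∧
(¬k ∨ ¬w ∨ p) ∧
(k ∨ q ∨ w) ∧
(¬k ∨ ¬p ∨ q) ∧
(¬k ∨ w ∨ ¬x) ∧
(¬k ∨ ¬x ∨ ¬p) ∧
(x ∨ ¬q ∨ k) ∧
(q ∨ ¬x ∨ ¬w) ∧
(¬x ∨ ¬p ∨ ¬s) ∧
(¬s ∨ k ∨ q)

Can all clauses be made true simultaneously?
No

No, the formula is not satisfiable.

No assignment of truth values to the variables can make all 26 clauses true simultaneously.

The formula is UNSAT (unsatisfiable).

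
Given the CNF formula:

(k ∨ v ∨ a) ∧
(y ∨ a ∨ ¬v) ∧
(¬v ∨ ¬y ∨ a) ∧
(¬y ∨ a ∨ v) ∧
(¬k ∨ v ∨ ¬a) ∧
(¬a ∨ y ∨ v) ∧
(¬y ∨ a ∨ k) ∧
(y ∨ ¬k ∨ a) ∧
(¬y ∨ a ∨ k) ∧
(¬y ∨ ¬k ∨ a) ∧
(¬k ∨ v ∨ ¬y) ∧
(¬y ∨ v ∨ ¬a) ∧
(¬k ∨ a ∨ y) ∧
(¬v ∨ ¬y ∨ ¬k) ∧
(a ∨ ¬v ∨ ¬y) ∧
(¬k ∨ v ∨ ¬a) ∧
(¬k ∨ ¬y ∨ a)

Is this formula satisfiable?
Yes

Yes, the formula is satisfiable.

One satisfying assignment is: k=False, y=False, a=True, v=True

Verification: With this assignment, all 17 clauses evaluate to true.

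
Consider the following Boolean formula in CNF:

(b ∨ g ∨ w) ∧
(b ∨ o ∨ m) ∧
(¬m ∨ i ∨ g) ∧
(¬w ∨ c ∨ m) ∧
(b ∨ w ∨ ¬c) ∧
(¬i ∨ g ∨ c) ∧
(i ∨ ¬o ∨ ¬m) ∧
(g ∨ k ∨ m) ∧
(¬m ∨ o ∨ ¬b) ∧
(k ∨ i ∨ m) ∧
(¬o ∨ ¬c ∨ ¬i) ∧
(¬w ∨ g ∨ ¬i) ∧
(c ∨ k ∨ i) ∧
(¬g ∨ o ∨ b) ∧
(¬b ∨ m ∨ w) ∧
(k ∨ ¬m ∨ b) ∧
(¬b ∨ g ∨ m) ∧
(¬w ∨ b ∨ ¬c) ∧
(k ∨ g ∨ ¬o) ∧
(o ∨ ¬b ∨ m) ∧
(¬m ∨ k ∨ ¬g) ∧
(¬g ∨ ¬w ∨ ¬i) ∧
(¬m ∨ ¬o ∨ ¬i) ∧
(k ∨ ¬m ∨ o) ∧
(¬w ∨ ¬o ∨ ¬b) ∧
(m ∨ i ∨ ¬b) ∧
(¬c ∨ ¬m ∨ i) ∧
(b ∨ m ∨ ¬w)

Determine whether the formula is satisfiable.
Yes

Yes, the formula is satisfiable.

One satisfying assignment is: m=False, k=True, c=False, g=True, i=False, o=True, w=False, b=False

Verification: With this assignment, all 28 clauses evaluate to true.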